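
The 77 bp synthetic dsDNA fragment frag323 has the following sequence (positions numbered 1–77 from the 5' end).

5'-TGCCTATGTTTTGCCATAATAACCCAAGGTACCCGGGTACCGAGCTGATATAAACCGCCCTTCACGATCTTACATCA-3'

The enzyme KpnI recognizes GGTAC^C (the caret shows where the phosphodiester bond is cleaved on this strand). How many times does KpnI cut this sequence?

2

GGTACC occurs starting at positions 28, 36.
KpnI cuts at 2 sites.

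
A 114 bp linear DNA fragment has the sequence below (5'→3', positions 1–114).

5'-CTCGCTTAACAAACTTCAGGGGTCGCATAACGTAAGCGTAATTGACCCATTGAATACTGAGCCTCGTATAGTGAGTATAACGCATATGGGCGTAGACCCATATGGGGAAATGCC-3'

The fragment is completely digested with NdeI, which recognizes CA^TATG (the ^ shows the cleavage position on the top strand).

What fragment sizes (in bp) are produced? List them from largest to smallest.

NdeI sites (CATATG) start at positions 83, 99.
NdeI cuts after base 2 of each site, so after positions 84, 100.
Linear molecule, 2 cuts → 3 fragments:
  1–84 → 84 bp
  85–100 → 16 bp
  101–114 → 14 bp
Sorted largest to smallest: 84, 16, 14 bp.

84, 16, 14 bp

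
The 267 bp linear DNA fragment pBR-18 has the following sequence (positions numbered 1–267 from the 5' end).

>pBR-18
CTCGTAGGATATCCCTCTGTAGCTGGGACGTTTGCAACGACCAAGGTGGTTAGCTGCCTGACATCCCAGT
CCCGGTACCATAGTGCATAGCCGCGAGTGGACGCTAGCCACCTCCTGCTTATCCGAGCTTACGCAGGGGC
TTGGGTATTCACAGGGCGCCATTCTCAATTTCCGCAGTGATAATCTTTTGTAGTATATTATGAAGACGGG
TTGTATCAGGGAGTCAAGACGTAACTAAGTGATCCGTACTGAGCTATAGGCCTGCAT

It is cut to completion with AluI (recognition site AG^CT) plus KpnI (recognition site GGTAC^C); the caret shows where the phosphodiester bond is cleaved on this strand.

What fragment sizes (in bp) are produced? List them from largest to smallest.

AluI sites (AGCT) start at positions 21, 52, 126, 252.
AluI cuts after base 2 of each site, so after positions 22, 53, 127, 253.
The KpnI site (GGTACC) starts at position 74.
KpnI cuts after base 5 of each site (before the last base), so after position 78.
Combined cut positions: 22, 53, 78, 127, 253.
Linear molecule, 5 cuts → 6 fragments:
  1–22 → 22 bp
  23–53 → 31 bp
  54–78 → 25 bp
  79–127 → 49 bp
  128–253 → 126 bp
  254–267 → 14 bp
Sorted largest to smallest: 126, 49, 31, 25, 22, 14 bp.

126, 49, 31, 25, 22, 14 bp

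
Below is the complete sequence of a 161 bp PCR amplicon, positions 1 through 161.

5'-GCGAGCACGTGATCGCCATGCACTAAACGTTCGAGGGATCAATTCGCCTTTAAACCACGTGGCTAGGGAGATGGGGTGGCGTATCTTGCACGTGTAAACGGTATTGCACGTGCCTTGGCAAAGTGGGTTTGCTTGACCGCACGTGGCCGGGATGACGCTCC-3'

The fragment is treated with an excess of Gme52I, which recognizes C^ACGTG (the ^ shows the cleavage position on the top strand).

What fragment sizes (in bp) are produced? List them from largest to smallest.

50, 33, 33, 21, 18, 6 bp

Gme52I sites (CACGTG) start at positions 6, 56, 89, 107, 140.
Gme52I cuts after the first base of each site, so after positions 6, 56, 89, 107, 140.
Linear molecule, 5 cuts → 6 fragments:
  1–6 → 6 bp
  7–56 → 50 bp
  57–89 → 33 bp
  90–107 → 18 bp
  108–140 → 33 bp
  141–161 → 21 bp
Sorted largest to smallest: 50, 33, 33, 21, 18, 6 bp.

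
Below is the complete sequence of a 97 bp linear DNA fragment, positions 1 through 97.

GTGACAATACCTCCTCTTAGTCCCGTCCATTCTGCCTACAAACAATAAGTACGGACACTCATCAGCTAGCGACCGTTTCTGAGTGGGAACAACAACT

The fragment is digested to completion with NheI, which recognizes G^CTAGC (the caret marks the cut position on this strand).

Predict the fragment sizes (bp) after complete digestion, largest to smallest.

The NheI site (GCTAGC) starts at position 65.
NheI cuts after the first base of each site, so after position 65.
Linear molecule, 1 cut → 2 fragments:
  1–65 → 65 bp
  66–97 → 32 bp
Sorted largest to smallest: 65, 32 bp.

65, 32 bp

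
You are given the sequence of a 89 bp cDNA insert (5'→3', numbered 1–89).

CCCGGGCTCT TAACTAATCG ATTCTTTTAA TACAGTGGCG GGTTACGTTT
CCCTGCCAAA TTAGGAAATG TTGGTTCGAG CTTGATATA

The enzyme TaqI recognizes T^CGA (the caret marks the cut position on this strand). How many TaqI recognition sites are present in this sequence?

TCGA occurs starting at positions 18, 76.
TaqI cuts at 2 sites.

2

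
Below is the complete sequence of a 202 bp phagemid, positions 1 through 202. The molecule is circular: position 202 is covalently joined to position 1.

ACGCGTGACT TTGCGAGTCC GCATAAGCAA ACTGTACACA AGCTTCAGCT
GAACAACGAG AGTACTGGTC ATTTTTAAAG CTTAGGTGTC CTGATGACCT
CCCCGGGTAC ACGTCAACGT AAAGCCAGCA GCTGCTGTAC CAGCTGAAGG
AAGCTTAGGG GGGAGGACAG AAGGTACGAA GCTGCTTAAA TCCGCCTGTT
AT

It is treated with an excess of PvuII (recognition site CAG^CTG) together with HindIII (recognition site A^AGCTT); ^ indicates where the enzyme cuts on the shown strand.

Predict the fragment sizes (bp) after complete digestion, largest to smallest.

PvuII sites (CAGCTG) start at positions 46, 129, 141.
PvuII cuts after base 3 of each site, so after positions 48, 131, 143.
HindIII sites (AAGCTT) start at positions 40, 78, 151.
HindIII cuts after the first base of each site, so after positions 40, 78, 151.
Combined cut positions: 40, 48, 78, 131, 143, 151.
Circular molecule, 6 cuts → 6 fragments:
  41–48 → 8 bp
  49–78 → 30 bp
  79–131 → 53 bp
  132–143 → 12 bp
  144–151 → 8 bp
  152–202 then 1–40 → 51 + 40 = 91 bp
Sorted largest to smallest: 91, 53, 30, 12, 8, 8 bp.

91, 53, 30, 12, 8, 8 bp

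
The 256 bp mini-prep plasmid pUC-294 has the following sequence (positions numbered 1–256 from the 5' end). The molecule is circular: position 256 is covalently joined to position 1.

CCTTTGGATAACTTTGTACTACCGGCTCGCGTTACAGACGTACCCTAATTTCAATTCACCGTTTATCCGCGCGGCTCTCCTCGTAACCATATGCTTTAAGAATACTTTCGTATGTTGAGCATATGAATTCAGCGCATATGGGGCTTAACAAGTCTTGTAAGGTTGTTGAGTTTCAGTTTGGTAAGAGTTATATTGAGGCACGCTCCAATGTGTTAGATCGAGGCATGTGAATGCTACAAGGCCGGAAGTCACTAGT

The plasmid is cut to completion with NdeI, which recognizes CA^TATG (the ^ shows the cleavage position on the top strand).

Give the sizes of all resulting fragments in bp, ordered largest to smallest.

209, 32, 15 bp

NdeI sites (CATATG) start at positions 88, 120, 135.
NdeI cuts after base 2 of each site, so after positions 89, 121, 136.
Circular molecule, 3 cuts → 3 fragments:
  90–121 → 32 bp
  122–136 → 15 bp
  137–256 then 1–89 → 120 + 89 = 209 bp
Sorted largest to smallest: 209, 32, 15 bp.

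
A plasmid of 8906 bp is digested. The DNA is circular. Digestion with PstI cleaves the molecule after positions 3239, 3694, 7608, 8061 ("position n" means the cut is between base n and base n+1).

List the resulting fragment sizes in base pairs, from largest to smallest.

4084, 3914, 455, 453 bp

Circular molecule, 4 cuts → 4 fragments:
  3694 − 3239 = 455 bp
  7608 − 3694 = 3914 bp
  8061 − 7608 = 453 bp
  wrap: 8906 − 8061 + 3239 = 4084 bp
Sorted largest to smallest: 4084, 3914, 455, 453 bp.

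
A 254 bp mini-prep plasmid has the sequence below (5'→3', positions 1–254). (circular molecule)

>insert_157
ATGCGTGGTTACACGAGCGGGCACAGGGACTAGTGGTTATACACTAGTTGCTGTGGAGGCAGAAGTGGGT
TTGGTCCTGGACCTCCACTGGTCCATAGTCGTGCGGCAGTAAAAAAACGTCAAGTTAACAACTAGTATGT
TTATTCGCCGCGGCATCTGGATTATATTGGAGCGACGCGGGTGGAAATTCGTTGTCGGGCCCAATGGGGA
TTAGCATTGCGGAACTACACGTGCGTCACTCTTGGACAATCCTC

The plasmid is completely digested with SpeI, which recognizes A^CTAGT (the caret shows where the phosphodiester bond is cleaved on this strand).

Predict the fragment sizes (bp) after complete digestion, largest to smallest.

SpeI sites (ACTAGT) start at positions 29, 43, 131.
SpeI cuts after the first base of each site, so after positions 29, 43, 131.
Circular molecule, 3 cuts → 3 fragments:
  30–43 → 14 bp
  44–131 → 88 bp
  132–254 then 1–29 → 123 + 29 = 152 bp
Sorted largest to smallest: 152, 88, 14 bp.

152, 88, 14 bp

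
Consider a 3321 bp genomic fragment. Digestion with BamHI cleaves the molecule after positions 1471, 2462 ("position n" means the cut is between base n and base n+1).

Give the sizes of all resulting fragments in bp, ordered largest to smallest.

1471, 991, 859 bp

Linear molecule, 2 cuts → 3 fragments:
  1471 − 0 = 1471 bp
  2462 − 1471 = 991 bp
  3321 − 2462 = 859 bp
Sorted largest to smallest: 1471, 991, 859 bp.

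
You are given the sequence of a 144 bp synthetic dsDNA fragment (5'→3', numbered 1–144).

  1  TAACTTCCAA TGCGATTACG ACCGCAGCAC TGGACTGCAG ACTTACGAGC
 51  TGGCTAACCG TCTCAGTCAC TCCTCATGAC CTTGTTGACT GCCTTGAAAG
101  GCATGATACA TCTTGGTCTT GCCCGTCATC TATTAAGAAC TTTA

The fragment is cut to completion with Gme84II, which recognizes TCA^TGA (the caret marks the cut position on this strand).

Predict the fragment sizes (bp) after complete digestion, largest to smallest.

76, 68 bp

The Gme84II site (TCATGA) starts at position 74.
Gme84II cuts after base 3 of each site, so after position 76.
Linear molecule, 1 cut → 2 fragments:
  1–76 → 76 bp
  77–144 → 68 bp
Sorted largest to smallest: 76, 68 bp.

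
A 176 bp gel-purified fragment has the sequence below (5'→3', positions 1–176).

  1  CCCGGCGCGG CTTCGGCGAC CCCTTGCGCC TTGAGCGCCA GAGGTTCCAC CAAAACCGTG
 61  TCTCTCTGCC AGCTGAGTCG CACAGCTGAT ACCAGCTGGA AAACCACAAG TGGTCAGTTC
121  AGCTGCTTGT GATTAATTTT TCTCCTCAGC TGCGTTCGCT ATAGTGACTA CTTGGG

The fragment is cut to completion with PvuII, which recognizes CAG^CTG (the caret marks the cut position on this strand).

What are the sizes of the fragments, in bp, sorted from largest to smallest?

PvuII sites (CAGCTG) start at positions 70, 83, 93, 120, 147.
PvuII cuts after base 3 of each site, so after positions 72, 85, 95, 122, 149.
Linear molecule, 5 cuts → 6 fragments:
  1–72 → 72 bp
  73–85 → 13 bp
  86–95 → 10 bp
  96–122 → 27 bp
  123–149 → 27 bp
  150–176 → 27 bp
Sorted largest to smallest: 72, 27, 27, 27, 13, 10 bp.

72, 27, 27, 27, 13, 10 bp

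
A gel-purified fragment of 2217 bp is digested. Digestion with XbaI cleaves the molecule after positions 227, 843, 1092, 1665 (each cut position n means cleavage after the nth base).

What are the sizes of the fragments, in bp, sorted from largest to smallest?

Linear molecule, 4 cuts → 5 fragments:
  227 − 0 = 227 bp
  843 − 227 = 616 bp
  1092 − 843 = 249 bp
  1665 − 1092 = 573 bp
  2217 − 1665 = 552 bp
Sorted largest to smallest: 616, 573, 552, 249, 227 bp.

616, 573, 552, 249, 227 bp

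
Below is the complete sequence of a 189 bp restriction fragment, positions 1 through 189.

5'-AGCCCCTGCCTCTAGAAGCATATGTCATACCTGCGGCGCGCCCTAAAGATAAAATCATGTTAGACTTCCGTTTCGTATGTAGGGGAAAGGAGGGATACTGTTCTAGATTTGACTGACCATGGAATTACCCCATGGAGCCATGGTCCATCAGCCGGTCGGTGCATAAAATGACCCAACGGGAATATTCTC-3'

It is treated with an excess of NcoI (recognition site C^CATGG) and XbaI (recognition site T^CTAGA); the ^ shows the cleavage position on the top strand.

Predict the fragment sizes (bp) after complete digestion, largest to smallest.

NcoI sites (CCATGG) start at positions 117, 130, 138.
NcoI cuts after the first base of each site, so after positions 117, 130, 138.
XbaI sites (TCTAGA) start at positions 11, 102.
XbaI cuts after the first base of each site, so after positions 11, 102.
Combined cut positions: 11, 102, 117, 130, 138.
Linear molecule, 5 cuts → 6 fragments:
  1–11 → 11 bp
  12–102 → 91 bp
  103–117 → 15 bp
  118–130 → 13 bp
  131–138 → 8 bp
  139–189 → 51 bp
Sorted largest to smallest: 91, 51, 15, 13, 11, 8 bp.

91, 51, 15, 13, 11, 8 bp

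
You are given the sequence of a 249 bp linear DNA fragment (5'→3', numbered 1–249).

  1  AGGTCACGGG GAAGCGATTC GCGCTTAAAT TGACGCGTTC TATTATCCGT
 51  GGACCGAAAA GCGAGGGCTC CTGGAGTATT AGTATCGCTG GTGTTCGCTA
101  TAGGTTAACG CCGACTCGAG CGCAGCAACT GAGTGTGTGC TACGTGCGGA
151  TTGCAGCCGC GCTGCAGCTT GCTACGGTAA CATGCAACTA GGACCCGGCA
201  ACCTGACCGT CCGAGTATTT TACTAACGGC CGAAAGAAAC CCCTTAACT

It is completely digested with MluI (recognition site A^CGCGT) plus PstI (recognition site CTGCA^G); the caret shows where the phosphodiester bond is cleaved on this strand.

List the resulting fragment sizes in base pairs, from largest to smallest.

The MluI site (ACGCGT) starts at position 33.
MluI cuts after the first base of each site, so after position 33.
The PstI site (CTGCAG) starts at position 162.
PstI cuts after base 5 of each site (before the last base), so after position 166.
Combined cut positions: 33, 166.
Linear molecule, 2 cuts → 3 fragments:
  1–33 → 33 bp
  34–166 → 133 bp
  167–249 → 83 bp
Sorted largest to smallest: 133, 83, 33 bp.

133, 83, 33 bp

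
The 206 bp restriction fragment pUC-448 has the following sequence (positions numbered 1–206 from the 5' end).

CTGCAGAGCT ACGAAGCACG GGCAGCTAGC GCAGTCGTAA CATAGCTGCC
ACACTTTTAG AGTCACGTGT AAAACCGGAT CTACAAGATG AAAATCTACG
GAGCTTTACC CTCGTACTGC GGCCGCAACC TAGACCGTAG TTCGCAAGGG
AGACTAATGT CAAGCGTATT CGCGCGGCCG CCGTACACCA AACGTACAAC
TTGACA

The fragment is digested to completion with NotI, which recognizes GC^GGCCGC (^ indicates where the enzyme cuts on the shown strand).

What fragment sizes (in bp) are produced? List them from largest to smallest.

120, 55, 31 bp

NotI sites (GCGGCCGC) start at positions 119, 174.
NotI cuts after base 2 of each site, so after positions 120, 175.
Linear molecule, 2 cuts → 3 fragments:
  1–120 → 120 bp
  121–175 → 55 bp
  176–206 → 31 bp
Sorted largest to smallest: 120, 55, 31 bp.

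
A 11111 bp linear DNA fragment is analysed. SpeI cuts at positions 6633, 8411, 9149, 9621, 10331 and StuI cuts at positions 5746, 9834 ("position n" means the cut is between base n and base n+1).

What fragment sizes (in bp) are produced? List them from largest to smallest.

Combined cut positions (sorted): 5746, 6633, 8411, 9149, 9621, 9834, 10331.
Linear molecule, 7 cuts → 8 fragments:
  5746 − 0 = 5746 bp
  6633 − 5746 = 887 bp
  8411 − 6633 = 1778 bp
  9149 − 8411 = 738 bp
  9621 − 9149 = 472 bp
  9834 − 9621 = 213 bp
  10331 − 9834 = 497 bp
  11111 − 10331 = 780 bp
Sorted largest to smallest: 5746, 1778, 887, 780, 738, 497, 472, 213 bp.

5746, 1778, 887, 780, 738, 497, 472, 213 bp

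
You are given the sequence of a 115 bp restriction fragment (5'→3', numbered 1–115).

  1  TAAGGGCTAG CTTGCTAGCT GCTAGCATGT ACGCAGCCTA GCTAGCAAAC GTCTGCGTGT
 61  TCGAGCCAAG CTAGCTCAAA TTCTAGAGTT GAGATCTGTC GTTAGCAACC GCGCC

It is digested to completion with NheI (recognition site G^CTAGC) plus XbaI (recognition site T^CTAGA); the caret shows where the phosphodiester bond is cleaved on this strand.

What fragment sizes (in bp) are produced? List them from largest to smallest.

NheI sites (GCTAGC) start at positions 6, 14, 21, 41, 70.
NheI cuts after the first base of each site, so after positions 6, 14, 21, 41, 70.
The XbaI site (TCTAGA) starts at position 82.
XbaI cuts after the first base of each site, so after position 82.
Combined cut positions: 6, 14, 21, 41, 70, 82.
Linear molecule, 6 cuts → 7 fragments:
  1–6 → 6 bp
  7–14 → 8 bp
  15–21 → 7 bp
  22–41 → 20 bp
  42–70 → 29 bp
  71–82 → 12 bp
  83–115 → 33 bp
Sorted largest to smallest: 33, 29, 20, 12, 8, 7, 6 bp.

33, 29, 20, 12, 8, 7, 6 bp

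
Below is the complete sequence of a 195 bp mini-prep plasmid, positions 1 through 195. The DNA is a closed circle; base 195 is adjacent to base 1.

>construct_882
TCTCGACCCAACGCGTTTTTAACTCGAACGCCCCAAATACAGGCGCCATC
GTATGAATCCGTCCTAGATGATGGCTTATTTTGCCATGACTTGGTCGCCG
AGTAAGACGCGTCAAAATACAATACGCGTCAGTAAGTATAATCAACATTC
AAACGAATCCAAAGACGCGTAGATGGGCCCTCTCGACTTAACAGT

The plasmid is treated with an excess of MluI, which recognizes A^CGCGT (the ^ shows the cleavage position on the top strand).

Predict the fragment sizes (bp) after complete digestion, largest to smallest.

MluI sites (ACGCGT) start at positions 11, 107, 124, 165.
MluI cuts after the first base of each site, so after positions 11, 107, 124, 165.
Circular molecule, 4 cuts → 4 fragments:
  12–107 → 96 bp
  108–124 → 17 bp
  125–165 → 41 bp
  166–195 then 1–11 → 30 + 11 = 41 bp
Sorted largest to smallest: 96, 41, 41, 17 bp.

96, 41, 41, 17 bp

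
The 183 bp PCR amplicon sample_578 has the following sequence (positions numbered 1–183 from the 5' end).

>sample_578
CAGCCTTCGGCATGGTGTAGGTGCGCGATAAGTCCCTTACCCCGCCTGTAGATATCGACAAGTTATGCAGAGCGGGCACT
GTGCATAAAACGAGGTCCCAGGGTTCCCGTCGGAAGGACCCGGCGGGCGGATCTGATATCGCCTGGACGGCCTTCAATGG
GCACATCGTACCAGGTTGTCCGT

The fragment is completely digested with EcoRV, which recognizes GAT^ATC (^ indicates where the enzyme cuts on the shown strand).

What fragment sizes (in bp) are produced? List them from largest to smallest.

84, 53, 46 bp

EcoRV sites (GATATC) start at positions 51, 135.
EcoRV cuts after base 3 of each site, so after positions 53, 137.
Linear molecule, 2 cuts → 3 fragments:
  1–53 → 53 bp
  54–137 → 84 bp
  138–183 → 46 bp
Sorted largest to smallest: 84, 53, 46 bp.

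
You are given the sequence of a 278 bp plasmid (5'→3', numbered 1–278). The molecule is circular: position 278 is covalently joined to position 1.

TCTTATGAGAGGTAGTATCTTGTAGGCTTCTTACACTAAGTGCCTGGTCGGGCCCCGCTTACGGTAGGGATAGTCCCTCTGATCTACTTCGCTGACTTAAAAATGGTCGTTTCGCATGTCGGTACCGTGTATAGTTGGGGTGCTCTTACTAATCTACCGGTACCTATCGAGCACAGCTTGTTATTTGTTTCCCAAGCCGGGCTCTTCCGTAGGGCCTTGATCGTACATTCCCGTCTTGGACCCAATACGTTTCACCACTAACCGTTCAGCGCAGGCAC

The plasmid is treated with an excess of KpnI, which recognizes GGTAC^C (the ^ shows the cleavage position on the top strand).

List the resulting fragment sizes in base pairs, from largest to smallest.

240, 38 bp

KpnI sites (GGTACC) start at positions 121, 159.
KpnI cuts after base 5 of each site (before the last base), so after positions 125, 163.
Circular molecule, 2 cuts → 2 fragments:
  126–163 → 38 bp
  164–278 then 1–125 → 115 + 125 = 240 bp
Sorted largest to smallest: 240, 38 bp.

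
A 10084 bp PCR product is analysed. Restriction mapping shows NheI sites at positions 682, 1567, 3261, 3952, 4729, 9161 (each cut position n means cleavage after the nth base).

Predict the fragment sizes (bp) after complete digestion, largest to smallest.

4432, 1694, 923, 885, 777, 691, 682 bp

Linear molecule, 6 cuts → 7 fragments:
  682 − 0 = 682 bp
  1567 − 682 = 885 bp
  3261 − 1567 = 1694 bp
  3952 − 3261 = 691 bp
  4729 − 3952 = 777 bp
  9161 − 4729 = 4432 bp
  10084 − 9161 = 923 bp
Sorted largest to smallest: 4432, 1694, 923, 885, 777, 691, 682 bp.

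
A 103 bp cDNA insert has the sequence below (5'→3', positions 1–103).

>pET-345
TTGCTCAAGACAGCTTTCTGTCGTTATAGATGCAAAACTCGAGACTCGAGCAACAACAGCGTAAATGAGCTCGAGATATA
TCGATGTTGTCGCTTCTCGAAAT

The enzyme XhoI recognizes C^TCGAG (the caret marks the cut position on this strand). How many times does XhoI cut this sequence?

3

CTCGAG occurs starting at positions 38, 45, 70.
XhoI cuts at 3 sites.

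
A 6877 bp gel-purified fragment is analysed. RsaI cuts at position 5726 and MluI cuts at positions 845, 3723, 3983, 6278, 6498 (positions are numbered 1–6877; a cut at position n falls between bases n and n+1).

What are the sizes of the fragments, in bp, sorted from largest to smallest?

Combined cut positions (sorted): 845, 3723, 3983, 5726, 6278, 6498.
Linear molecule, 6 cuts → 7 fragments:
  845 − 0 = 845 bp
  3723 − 845 = 2878 bp
  3983 − 3723 = 260 bp
  5726 − 3983 = 1743 bp
  6278 − 5726 = 552 bp
  6498 − 6278 = 220 bp
  6877 − 6498 = 379 bp
Sorted largest to smallest: 2878, 1743, 845, 552, 379, 260, 220 bp.

2878, 1743, 845, 552, 379, 260, 220 bp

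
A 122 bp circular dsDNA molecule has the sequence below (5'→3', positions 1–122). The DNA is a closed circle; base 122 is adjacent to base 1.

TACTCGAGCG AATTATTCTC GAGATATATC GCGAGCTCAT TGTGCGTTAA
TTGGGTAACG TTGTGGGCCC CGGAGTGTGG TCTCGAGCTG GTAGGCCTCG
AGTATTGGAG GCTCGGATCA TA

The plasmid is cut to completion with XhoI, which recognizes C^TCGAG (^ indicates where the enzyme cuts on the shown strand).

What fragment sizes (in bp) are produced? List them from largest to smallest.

64, 28, 15, 15 bp

XhoI sites (CTCGAG) start at positions 3, 18, 82, 97.
XhoI cuts after the first base of each site, so after positions 3, 18, 82, 97.
Circular molecule, 4 cuts → 4 fragments:
  4–18 → 15 bp
  19–82 → 64 bp
  83–97 → 15 bp
  98–122 then 1–3 → 25 + 3 = 28 bp
Sorted largest to smallest: 64, 28, 15, 15 bp.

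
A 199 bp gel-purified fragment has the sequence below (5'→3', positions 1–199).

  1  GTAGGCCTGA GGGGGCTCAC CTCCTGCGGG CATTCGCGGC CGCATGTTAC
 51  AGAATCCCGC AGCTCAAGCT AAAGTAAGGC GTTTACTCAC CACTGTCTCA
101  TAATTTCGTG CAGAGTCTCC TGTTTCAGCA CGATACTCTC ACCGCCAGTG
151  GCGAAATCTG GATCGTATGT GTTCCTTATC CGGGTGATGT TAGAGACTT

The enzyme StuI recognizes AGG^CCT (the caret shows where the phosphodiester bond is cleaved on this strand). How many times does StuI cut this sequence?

AGGCCT occurs starting at position 3.
StuI cuts at 1 site.

1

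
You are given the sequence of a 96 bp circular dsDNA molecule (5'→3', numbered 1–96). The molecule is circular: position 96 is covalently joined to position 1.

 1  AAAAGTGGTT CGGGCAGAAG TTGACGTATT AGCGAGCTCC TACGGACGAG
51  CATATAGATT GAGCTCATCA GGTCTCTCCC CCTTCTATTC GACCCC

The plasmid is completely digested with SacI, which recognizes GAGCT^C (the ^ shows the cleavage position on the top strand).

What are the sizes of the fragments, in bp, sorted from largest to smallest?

SacI sites (GAGCTC) start at positions 34, 61.
SacI cuts after base 5 of each site (before the last base), so after positions 38, 65.
Circular molecule, 2 cuts → 2 fragments:
  39–65 → 27 bp
  66–96 then 1–38 → 31 + 38 = 69 bp
Sorted largest to smallest: 69, 27 bp.

69, 27 bp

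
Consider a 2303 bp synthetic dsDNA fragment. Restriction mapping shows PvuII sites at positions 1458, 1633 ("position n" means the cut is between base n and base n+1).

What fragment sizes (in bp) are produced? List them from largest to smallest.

1458, 670, 175 bp

Linear molecule, 2 cuts → 3 fragments:
  1458 − 0 = 1458 bp
  1633 − 1458 = 175 bp
  2303 − 1633 = 670 bp
Sorted largest to smallest: 1458, 670, 175 bp.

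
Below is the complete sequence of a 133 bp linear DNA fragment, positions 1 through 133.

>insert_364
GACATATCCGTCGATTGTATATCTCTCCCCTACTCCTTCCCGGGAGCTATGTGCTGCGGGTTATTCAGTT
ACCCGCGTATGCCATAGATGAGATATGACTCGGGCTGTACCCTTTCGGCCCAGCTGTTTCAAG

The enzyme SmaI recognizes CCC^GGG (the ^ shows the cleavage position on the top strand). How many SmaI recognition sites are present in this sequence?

1

CCCGGG occurs starting at position 39.
SmaI cuts at 1 site.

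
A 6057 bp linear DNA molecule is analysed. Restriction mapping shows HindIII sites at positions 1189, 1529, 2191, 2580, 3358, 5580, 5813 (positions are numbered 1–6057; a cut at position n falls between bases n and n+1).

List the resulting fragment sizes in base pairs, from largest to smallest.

Linear molecule, 7 cuts → 8 fragments:
  1189 − 0 = 1189 bp
  1529 − 1189 = 340 bp
  2191 − 1529 = 662 bp
  2580 − 2191 = 389 bp
  3358 − 2580 = 778 bp
  5580 − 3358 = 2222 bp
  5813 − 5580 = 233 bp
  6057 − 5813 = 244 bp
Sorted largest to smallest: 2222, 1189, 778, 662, 389, 340, 244, 233 bp.

2222, 1189, 778, 662, 389, 340, 244, 233 bp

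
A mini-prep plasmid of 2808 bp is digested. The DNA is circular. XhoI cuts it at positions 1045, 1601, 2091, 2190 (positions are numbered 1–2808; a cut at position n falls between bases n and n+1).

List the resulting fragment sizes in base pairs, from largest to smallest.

Circular molecule, 4 cuts → 4 fragments:
  1601 − 1045 = 556 bp
  2091 − 1601 = 490 bp
  2190 − 2091 = 99 bp
  wrap: 2808 − 2190 + 1045 = 1663 bp
Sorted largest to smallest: 1663, 556, 490, 99 bp.

1663, 556, 490, 99 bp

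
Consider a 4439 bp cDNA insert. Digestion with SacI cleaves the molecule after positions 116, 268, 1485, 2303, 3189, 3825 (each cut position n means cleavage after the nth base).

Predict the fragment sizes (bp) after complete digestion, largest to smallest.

Linear molecule, 6 cuts → 7 fragments:
  116 − 0 = 116 bp
  268 − 116 = 152 bp
  1485 − 268 = 1217 bp
  2303 − 1485 = 818 bp
  3189 − 2303 = 886 bp
  3825 − 3189 = 636 bp
  4439 − 3825 = 614 bp
Sorted largest to smallest: 1217, 886, 818, 636, 614, 152, 116 bp.

1217, 886, 818, 636, 614, 152, 116 bp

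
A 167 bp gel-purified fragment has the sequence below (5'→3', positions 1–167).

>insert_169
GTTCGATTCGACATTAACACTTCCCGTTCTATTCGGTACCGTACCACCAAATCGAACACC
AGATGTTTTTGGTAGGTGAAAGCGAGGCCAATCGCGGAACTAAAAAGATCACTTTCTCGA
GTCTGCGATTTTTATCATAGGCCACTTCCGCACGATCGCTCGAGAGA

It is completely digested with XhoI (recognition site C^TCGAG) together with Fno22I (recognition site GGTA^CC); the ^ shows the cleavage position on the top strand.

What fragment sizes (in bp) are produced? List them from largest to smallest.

XhoI sites (CTCGAG) start at positions 116, 159.
XhoI cuts after the first base of each site, so after positions 116, 159.
The Fno22I site (GGTACC) starts at position 35.
Fno22I cuts after base 4 of each site, so after position 38.
Combined cut positions: 38, 116, 159.
Linear molecule, 3 cuts → 4 fragments:
  1–38 → 38 bp
  39–116 → 78 bp
  117–159 → 43 bp
  160–167 → 8 bp
Sorted largest to smallest: 78, 43, 38, 8 bp.

78, 43, 38, 8 bp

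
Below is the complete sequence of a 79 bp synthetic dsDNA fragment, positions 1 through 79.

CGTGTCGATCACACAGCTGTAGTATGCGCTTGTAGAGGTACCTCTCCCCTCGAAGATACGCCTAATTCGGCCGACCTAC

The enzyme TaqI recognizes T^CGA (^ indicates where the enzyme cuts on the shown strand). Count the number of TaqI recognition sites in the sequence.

TCGA occurs starting at positions 5, 50.
TaqI cuts at 2 sites.

2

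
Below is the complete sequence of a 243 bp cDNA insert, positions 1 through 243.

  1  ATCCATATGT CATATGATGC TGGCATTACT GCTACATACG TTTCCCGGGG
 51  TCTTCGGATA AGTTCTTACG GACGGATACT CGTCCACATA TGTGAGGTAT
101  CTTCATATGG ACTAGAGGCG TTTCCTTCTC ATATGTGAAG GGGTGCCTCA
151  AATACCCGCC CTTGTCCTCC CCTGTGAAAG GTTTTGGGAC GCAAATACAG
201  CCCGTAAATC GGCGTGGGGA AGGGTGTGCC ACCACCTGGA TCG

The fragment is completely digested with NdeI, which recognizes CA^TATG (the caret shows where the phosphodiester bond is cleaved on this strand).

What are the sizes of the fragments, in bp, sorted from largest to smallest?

NdeI sites (CATATG) start at positions 4, 11, 87, 104, 130.
NdeI cuts after base 2 of each site, so after positions 5, 12, 88, 105, 131.
Linear molecule, 5 cuts → 6 fragments:
  1–5 → 5 bp
  6–12 → 7 bp
  13–88 → 76 bp
  89–105 → 17 bp
  106–131 → 26 bp
  132–243 → 112 bp
Sorted largest to smallest: 112, 76, 26, 17, 7, 5 bp.

112, 76, 26, 17, 7, 5 bp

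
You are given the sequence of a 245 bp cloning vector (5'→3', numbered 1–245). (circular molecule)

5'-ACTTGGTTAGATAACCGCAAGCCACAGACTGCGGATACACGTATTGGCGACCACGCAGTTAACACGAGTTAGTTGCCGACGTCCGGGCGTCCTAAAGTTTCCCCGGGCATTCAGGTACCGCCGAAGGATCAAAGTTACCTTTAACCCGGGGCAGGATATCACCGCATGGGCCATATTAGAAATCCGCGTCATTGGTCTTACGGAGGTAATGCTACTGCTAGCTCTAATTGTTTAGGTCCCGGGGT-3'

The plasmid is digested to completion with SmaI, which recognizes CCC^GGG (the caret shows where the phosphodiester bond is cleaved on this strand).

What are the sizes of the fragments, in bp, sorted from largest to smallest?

SmaI sites (CCCGGG) start at positions 102, 145, 238.
SmaI cuts after base 3 of each site, so after positions 104, 147, 240.
Circular molecule, 3 cuts → 3 fragments:
  105–147 → 43 bp
  148–240 → 93 bp
  241–245 then 1–104 → 5 + 104 = 109 bp
Sorted largest to smallest: 109, 93, 43 bp.

109, 93, 43 bp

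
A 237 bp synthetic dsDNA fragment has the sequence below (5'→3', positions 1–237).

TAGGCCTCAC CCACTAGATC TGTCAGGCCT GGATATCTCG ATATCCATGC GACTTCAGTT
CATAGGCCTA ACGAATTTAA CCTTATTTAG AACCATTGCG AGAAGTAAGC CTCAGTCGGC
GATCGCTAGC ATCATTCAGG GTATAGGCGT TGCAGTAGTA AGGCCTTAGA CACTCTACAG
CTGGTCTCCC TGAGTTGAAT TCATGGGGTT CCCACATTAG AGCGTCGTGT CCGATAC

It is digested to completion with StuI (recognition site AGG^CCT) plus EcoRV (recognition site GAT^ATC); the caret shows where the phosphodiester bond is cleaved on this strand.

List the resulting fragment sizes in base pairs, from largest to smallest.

StuI sites (AGGCCT) start at positions 2, 25, 64, 161.
StuI cuts after base 3 of each site, so after positions 4, 27, 66, 163.
EcoRV sites (GATATC) start at positions 32, 40.
EcoRV cuts after base 3 of each site, so after positions 34, 42.
Combined cut positions: 4, 27, 34, 42, 66, 163.
Linear molecule, 6 cuts → 7 fragments:
  1–4 → 4 bp
  5–27 → 23 bp
  28–34 → 7 bp
  35–42 → 8 bp
  43–66 → 24 bp
  67–163 → 97 bp
  164–237 → 74 bp
Sorted largest to smallest: 97, 74, 24, 23, 8, 7, 4 bp.

97, 74, 24, 23, 8, 7, 4 bp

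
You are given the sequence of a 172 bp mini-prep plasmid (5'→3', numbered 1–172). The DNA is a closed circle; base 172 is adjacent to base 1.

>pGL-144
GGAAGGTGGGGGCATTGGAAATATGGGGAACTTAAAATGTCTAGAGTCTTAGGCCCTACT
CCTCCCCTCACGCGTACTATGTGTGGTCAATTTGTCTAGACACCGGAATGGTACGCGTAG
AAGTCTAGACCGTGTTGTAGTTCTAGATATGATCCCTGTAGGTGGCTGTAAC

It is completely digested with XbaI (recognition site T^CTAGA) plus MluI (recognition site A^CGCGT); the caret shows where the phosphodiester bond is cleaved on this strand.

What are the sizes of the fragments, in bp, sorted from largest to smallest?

70, 30, 25, 18, 18, 11 bp

XbaI sites (TCTAGA) start at positions 40, 95, 124, 142.
XbaI cuts after the first base of each site, so after positions 40, 95, 124, 142.
MluI sites (ACGCGT) start at positions 70, 113.
MluI cuts after the first base of each site, so after positions 70, 113.
Combined cut positions: 40, 70, 95, 113, 124, 142.
Circular molecule, 6 cuts → 6 fragments:
  41–70 → 30 bp
  71–95 → 25 bp
  96–113 → 18 bp
  114–124 → 11 bp
  125–142 → 18 bp
  143–172 then 1–40 → 30 + 40 = 70 bp
Sorted largest to smallest: 70, 30, 25, 18, 18, 11 bp.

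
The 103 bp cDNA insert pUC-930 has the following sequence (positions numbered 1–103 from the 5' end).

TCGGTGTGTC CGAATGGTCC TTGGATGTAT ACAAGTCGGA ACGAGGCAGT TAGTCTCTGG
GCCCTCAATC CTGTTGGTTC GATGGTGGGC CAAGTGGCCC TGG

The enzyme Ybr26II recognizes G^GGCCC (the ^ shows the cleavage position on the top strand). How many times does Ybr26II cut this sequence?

1

GGGCCC occurs starting at position 59.
Ybr26II cuts at 1 site.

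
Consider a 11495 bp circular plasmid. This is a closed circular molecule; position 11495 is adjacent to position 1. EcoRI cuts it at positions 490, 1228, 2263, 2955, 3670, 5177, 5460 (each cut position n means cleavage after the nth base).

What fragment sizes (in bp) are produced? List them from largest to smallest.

6525, 1507, 1035, 738, 715, 692, 283 bp

Circular molecule, 7 cuts → 7 fragments:
  1228 − 490 = 738 bp
  2263 − 1228 = 1035 bp
  2955 − 2263 = 692 bp
  3670 − 2955 = 715 bp
  5177 − 3670 = 1507 bp
  5460 − 5177 = 283 bp
  wrap: 11495 − 5460 + 490 = 6525 bp
Sorted largest to smallest: 6525, 1507, 1035, 738, 715, 692, 283 bp.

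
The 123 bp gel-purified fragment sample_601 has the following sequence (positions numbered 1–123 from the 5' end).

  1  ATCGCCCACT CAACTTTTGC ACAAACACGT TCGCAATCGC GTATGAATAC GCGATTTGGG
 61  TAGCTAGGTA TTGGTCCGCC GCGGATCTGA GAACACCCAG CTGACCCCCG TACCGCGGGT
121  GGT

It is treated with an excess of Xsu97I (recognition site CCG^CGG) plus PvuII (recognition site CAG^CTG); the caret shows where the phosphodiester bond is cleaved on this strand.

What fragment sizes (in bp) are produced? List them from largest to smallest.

81, 19, 15, 8 bp

Xsu97I sites (CCGCGG) start at positions 79, 113.
Xsu97I cuts after base 3 of each site, so after positions 81, 115.
The PvuII site (CAGCTG) starts at position 98.
PvuII cuts after base 3 of each site, so after position 100.
Combined cut positions: 81, 100, 115.
Linear molecule, 3 cuts → 4 fragments:
  1–81 → 81 bp
  82–100 → 19 bp
  101–115 → 15 bp
  116–123 → 8 bp
Sorted largest to smallest: 81, 19, 15, 8 bp.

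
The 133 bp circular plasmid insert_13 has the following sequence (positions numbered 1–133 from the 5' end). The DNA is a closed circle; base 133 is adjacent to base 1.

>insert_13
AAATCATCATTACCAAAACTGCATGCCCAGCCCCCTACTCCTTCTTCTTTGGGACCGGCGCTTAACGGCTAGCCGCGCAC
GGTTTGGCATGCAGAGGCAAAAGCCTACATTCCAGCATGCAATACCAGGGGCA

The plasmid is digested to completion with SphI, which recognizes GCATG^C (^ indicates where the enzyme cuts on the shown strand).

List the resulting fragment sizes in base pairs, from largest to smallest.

SphI sites (GCATGC) start at positions 21, 87, 115.
SphI cuts after base 5 of each site (before the last base), so after positions 25, 91, 119.
Circular molecule, 3 cuts → 3 fragments:
  26–91 → 66 bp
  92–119 → 28 bp
  120–133 then 1–25 → 14 + 25 = 39 bp
Sorted largest to smallest: 66, 39, 28 bp.

66, 39, 28 bp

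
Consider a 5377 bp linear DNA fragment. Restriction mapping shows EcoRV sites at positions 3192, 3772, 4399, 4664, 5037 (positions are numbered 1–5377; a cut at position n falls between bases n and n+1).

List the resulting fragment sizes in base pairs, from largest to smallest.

3192, 627, 580, 373, 340, 265 bp

Linear molecule, 5 cuts → 6 fragments:
  3192 − 0 = 3192 bp
  3772 − 3192 = 580 bp
  4399 − 3772 = 627 bp
  4664 − 4399 = 265 bp
  5037 − 4664 = 373 bp
  5377 − 5037 = 340 bp
Sorted largest to smallest: 3192, 627, 580, 373, 340, 265 bp.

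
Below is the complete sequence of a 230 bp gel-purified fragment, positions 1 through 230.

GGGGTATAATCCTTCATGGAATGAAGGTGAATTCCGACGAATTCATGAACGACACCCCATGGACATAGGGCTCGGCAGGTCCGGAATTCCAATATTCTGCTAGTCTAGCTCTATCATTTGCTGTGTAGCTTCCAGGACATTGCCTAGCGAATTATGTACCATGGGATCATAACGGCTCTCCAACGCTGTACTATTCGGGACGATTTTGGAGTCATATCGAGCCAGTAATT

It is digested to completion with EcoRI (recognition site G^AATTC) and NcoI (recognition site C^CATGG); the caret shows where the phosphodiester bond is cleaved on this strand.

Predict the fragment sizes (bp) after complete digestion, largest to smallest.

EcoRI sites (GAATTC) start at positions 29, 39, 84.
EcoRI cuts after the first base of each site, so after positions 29, 39, 84.
NcoI sites (CCATGG) start at positions 57, 159.
NcoI cuts after the first base of each site, so after positions 57, 159.
Combined cut positions: 29, 39, 57, 84, 159.
Linear molecule, 5 cuts → 6 fragments:
  1–29 → 29 bp
  30–39 → 10 bp
  40–57 → 18 bp
  58–84 → 27 bp
  85–159 → 75 bp
  160–230 → 71 bp
Sorted largest to smallest: 75, 71, 29, 27, 18, 10 bp.

75, 71, 29, 27, 18, 10 bp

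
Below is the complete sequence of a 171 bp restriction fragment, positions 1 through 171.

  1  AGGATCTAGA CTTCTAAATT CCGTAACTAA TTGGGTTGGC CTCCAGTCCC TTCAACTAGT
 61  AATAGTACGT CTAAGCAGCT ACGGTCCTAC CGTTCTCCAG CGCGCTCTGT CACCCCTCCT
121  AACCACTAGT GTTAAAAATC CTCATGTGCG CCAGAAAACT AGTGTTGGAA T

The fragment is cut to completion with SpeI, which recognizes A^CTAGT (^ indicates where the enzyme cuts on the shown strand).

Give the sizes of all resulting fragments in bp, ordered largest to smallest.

SpeI sites (ACTAGT) start at positions 55, 125, 158.
SpeI cuts after the first base of each site, so after positions 55, 125, 158.
Linear molecule, 3 cuts → 4 fragments:
  1–55 → 55 bp
  56–125 → 70 bp
  126–158 → 33 bp
  159–171 → 13 bp
Sorted largest to smallest: 70, 55, 33, 13 bp.

70, 55, 33, 13 bp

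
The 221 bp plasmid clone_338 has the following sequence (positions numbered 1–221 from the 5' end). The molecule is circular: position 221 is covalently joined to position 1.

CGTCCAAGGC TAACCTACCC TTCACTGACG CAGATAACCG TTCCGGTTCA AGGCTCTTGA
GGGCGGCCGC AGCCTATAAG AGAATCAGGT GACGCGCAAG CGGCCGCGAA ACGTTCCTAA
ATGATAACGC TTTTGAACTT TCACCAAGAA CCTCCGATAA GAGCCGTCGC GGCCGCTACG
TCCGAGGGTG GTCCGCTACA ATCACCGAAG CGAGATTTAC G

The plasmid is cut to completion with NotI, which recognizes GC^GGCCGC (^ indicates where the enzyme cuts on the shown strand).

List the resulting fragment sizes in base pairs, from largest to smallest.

115, 69, 37 bp

NotI sites (GCGGCCGC) start at positions 63, 100, 169.
NotI cuts after base 2 of each site, so after positions 64, 101, 170.
Circular molecule, 3 cuts → 3 fragments:
  65–101 → 37 bp
  102–170 → 69 bp
  171–221 then 1–64 → 51 + 64 = 115 bp
Sorted largest to smallest: 115, 69, 37 bp.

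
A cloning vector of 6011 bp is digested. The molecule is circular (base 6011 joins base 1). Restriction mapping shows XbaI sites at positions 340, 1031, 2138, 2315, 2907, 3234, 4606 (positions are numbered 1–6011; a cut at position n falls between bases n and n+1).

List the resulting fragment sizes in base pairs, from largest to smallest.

Circular molecule, 7 cuts → 7 fragments:
  1031 − 340 = 691 bp
  2138 − 1031 = 1107 bp
  2315 − 2138 = 177 bp
  2907 − 2315 = 592 bp
  3234 − 2907 = 327 bp
  4606 − 3234 = 1372 bp
  wrap: 6011 − 4606 + 340 = 1745 bp
Sorted largest to smallest: 1745, 1372, 1107, 691, 592, 327, 177 bp.

1745, 1372, 1107, 691, 592, 327, 177 bp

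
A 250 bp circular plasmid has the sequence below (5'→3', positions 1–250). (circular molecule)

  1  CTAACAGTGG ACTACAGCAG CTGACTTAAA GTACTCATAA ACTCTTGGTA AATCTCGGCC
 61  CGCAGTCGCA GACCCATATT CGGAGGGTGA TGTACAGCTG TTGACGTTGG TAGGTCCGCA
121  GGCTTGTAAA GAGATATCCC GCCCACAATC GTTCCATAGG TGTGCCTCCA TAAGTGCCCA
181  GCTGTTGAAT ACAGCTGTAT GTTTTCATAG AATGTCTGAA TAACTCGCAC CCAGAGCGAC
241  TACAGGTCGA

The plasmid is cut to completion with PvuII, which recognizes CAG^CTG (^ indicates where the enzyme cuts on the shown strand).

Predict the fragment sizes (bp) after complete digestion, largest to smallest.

PvuII sites (CAGCTG) start at positions 18, 95, 179, 192.
PvuII cuts after base 3 of each site, so after positions 20, 97, 181, 194.
Circular molecule, 4 cuts → 4 fragments:
  21–97 → 77 bp
  98–181 → 84 bp
  182–194 → 13 bp
  195–250 then 1–20 → 56 + 20 = 76 bp
Sorted largest to smallest: 84, 77, 76, 13 bp.

84, 77, 76, 13 bp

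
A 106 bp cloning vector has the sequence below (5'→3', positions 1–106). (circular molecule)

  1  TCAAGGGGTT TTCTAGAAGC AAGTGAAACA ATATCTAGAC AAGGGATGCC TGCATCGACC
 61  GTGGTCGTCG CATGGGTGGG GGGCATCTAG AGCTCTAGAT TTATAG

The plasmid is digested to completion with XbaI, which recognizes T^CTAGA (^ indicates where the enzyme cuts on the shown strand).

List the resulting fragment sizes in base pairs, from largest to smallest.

52, 24, 22, 8 bp

XbaI sites (TCTAGA) start at positions 12, 34, 86, 94.
XbaI cuts after the first base of each site, so after positions 12, 34, 86, 94.
Circular molecule, 4 cuts → 4 fragments:
  13–34 → 22 bp
  35–86 → 52 bp
  87–94 → 8 bp
  95–106 then 1–12 → 12 + 12 = 24 bp
Sorted largest to smallest: 52, 24, 22, 8 bp.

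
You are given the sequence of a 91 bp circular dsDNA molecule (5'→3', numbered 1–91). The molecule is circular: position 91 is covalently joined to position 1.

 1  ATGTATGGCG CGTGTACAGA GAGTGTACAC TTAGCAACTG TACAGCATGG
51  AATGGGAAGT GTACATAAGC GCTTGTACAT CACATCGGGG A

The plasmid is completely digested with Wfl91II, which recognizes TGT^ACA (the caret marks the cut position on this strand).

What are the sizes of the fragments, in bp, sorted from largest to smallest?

Wfl91II sites (TGTACA) start at positions 13, 24, 39, 60, 74.
Wfl91II cuts after base 3 of each site, so after positions 15, 26, 41, 62, 76.
Circular molecule, 5 cuts → 5 fragments:
  16–26 → 11 bp
  27–41 → 15 bp
  42–62 → 21 bp
  63–76 → 14 bp
  77–91 then 1–15 → 15 + 15 = 30 bp
Sorted largest to smallest: 30, 21, 15, 14, 11 bp.

30, 21, 15, 14, 11 bp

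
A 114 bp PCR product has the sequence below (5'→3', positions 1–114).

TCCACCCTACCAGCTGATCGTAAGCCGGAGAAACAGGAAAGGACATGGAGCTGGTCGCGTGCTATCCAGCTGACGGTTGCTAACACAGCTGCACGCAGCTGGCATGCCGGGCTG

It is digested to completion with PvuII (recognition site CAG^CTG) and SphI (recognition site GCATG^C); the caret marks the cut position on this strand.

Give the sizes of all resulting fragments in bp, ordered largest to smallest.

PvuII sites (CAGCTG) start at positions 11, 67, 86, 96.
PvuII cuts after base 3 of each site, so after positions 13, 69, 88, 98.
The SphI site (GCATGC) starts at position 102.
SphI cuts after base 5 of each site (before the last base), so after position 106.
Combined cut positions: 13, 69, 88, 98, 106.
Linear molecule, 5 cuts → 6 fragments:
  1–13 → 13 bp
  14–69 → 56 bp
  70–88 → 19 bp
  89–98 → 10 bp
  99–106 → 8 bp
  107–114 → 8 bp
Sorted largest to smallest: 56, 19, 13, 10, 8, 8 bp.

56, 19, 13, 10, 8, 8 bp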